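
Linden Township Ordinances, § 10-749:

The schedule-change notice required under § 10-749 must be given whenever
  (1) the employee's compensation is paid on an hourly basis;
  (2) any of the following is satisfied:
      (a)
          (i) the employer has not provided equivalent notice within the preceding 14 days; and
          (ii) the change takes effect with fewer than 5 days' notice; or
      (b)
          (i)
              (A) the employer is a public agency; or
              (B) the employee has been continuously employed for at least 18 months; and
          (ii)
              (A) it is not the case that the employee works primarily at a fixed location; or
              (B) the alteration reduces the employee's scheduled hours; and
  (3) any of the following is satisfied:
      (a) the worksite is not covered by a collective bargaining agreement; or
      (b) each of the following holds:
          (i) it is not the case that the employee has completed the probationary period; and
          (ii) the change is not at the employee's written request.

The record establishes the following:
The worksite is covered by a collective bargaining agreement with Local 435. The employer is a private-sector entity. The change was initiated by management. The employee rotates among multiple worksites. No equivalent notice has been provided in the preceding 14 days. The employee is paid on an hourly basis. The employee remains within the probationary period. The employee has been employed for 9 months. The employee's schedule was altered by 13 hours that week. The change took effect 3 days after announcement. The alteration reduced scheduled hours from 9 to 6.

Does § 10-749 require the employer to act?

(1) hourly-paid — met.
(i) no recent notice — met.
(ii) < 5 days' notice — met.
(a) = T AND T = true.
(A) public agency — fails.
(B) tenure ≥ 18 mo. — not met.
(i) = F OR F = false.
(A) not (fixed location) — met.
(B) hours reduced — holds.
So (ii) is satisfied (T OR T).
(b) = F AND T = false.
(2) = T OR F = true.
(a) no CBA — fails.
(i) not (past probation) — met.
(ii) not employee-requested — satisfied.
So (b) is satisfied (T AND T).
(3): F OR T → true.
So Overall is satisfied (T AND T AND T).

Yes — required.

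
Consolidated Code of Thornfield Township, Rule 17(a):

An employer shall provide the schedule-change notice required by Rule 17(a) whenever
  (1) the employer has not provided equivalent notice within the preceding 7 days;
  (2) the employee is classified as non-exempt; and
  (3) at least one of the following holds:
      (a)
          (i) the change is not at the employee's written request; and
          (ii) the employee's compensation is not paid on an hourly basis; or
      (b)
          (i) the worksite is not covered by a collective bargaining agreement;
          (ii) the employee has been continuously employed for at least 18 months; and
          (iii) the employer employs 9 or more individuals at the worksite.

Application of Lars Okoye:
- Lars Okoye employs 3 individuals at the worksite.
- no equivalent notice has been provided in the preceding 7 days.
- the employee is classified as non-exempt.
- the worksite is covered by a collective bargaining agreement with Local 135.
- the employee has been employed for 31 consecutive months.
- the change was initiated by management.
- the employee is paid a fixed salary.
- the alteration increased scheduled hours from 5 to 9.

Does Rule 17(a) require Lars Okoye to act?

(1) no recent notice — satisfied.
(2) non-exempt — holds.
(i) not employee-requested — holds.
(ii) not (hourly-paid) — satisfied.
(a) = T AND T = true.
(i) no CBA — not satisfied.
(ii) tenure ≥ 18 mo. — met.
(iii) ≥ 9 at site — fails.
(b) = F AND T AND F = false.
(3): T OR F → true.
So Overall is satisfied (T AND T AND T).

Yes — required.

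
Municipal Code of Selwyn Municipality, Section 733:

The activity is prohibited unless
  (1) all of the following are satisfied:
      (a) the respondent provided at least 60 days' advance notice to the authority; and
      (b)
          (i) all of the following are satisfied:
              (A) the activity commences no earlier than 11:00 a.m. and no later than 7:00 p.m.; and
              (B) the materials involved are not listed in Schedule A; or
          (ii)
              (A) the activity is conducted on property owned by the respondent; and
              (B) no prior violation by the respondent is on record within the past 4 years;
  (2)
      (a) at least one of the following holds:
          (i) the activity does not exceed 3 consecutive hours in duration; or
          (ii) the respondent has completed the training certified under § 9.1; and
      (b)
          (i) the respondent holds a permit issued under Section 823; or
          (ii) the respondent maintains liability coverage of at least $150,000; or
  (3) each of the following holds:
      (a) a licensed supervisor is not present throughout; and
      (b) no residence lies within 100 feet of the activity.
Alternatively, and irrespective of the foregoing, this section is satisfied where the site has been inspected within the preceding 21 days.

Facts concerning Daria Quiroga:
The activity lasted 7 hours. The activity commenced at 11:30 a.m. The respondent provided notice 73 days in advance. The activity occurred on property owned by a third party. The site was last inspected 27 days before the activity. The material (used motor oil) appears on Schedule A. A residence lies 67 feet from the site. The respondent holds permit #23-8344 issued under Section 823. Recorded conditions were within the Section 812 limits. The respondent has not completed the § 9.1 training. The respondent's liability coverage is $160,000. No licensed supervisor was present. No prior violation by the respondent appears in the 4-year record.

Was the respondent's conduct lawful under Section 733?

(a) ≥60 days' notice — met.
(A) start within hours — satisfied.
(B) not (Schedule A material) — not satisfied.
So (i) is not satisfied (T AND F).
(A) own property — fails.
(B) no prior violation — holds.
(ii) = F AND T = false.
So (b) is not satisfied (F OR F).
(1) = T AND F = false.
(i) ≤ 3 hrs duration — fails.
(ii) training certified — not met.
So (a) is not satisfied (F OR F).
(i) holds permit — holds.
(ii) coverage ≥ $150,000 — met.
So (b) is satisfied (T OR T).
(2) = F AND T = false.
(a) not (supervisor present) — holds.
(b) no residence in 100 ft — not met.
(3): T AND F → false.
Overall: F OR F OR F → false.
Exception (site inspected) — not satisfied.
Result: main false OR exception false → false.

No — unlawful.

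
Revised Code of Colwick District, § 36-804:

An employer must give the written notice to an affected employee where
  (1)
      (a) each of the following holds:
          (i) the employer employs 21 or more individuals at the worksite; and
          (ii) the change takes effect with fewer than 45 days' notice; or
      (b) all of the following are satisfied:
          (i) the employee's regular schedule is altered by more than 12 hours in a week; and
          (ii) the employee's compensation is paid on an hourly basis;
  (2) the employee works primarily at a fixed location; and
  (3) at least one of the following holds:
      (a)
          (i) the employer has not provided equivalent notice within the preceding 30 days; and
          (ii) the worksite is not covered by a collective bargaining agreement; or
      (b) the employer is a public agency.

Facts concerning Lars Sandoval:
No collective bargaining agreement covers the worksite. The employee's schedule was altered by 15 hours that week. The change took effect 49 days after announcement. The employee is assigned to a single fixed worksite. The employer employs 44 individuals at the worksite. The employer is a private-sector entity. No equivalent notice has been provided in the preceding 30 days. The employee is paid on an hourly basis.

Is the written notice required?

Yes — required.

(i) ≥ 21 at site — met.
(ii) < 45 days' notice — not satisfied.
(a) = T AND F = false.
(i) schedule shift > 12h — holds.
(ii) hourly-paid — satisfied.
(b): T AND T → true.
So (1) is satisfied (F OR T).
(2) fixed location — satisfied.
(i) no recent notice — holds.
(ii) no CBA — met.
(a): T AND T → true.
(b) public agency — not satisfied.
(3) = T OR F = true.
Overall = T AND T AND T = true.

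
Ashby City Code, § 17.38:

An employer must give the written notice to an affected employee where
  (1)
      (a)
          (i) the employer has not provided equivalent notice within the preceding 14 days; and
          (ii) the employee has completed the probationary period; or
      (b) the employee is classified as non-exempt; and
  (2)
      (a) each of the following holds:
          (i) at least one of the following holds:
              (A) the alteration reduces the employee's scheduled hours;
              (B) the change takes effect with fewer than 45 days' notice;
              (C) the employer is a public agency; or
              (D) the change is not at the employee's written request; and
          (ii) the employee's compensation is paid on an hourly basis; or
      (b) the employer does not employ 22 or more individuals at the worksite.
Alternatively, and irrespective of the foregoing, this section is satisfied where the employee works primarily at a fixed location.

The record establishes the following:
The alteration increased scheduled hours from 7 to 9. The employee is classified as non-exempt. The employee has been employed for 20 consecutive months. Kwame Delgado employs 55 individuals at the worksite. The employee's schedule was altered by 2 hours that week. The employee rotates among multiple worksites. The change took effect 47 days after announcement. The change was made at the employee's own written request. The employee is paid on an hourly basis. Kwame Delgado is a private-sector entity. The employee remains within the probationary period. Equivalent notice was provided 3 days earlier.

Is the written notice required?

(i) no recent notice — fails.
(ii) past probation — fails.
So (a) is not satisfied (F AND F).
(b) non-exempt — met.
So (1) is satisfied (F OR T).
(A) hours reduced — fails.
(B) < 45 days' notice — not met.
(C) public agency — not met.
(D) not employee-requested — not met.
So (i) is not satisfied (F OR F OR F OR F).
(ii) hourly-paid — met.
(a): F AND T → false.
(b) not (≥ 22 at site) — fails.
So (2) is not satisfied (F OR F).
Overall: T AND F → false.
Exception (fixed location) — not satisfied.
Result: main false OR exception false → false.

No — not required.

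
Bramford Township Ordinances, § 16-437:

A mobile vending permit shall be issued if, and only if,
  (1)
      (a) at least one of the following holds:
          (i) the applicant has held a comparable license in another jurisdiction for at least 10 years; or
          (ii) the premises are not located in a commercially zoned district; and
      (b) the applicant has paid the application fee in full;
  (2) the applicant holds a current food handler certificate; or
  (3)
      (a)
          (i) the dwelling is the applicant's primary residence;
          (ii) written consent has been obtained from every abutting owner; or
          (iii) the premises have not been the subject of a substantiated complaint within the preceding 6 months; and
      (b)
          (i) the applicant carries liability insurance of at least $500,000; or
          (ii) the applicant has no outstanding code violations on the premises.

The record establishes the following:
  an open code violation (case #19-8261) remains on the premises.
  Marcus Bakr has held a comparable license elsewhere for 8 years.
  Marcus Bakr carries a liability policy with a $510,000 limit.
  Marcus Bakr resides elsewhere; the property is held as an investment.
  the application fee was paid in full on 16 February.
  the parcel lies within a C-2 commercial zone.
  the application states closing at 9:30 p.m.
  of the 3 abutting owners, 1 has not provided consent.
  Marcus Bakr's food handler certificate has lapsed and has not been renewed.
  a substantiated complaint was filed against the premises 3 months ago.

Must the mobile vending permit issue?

No — denied.

(i) prior license ≥ 10 yr — not met.
(ii) not (commercially zoned) — not satisfied.
(a) = F OR F = false.
(b) fee paid — met.
So (1) is not satisfied (F AND T).
(2) food handler cert. — not met.
(i) primary residence — not satisfied.
(ii) all abutters consent — not met.
(iii) no complaint in 6 mo. — not satisfied.
(a): F OR F OR F → false.
(i) insurance ≥ $500,000 — satisfied.
(ii) no code violations — not satisfied.
So (b) is satisfied (T OR F).
(3): F AND T → false.
Overall = F OR F OR F = false.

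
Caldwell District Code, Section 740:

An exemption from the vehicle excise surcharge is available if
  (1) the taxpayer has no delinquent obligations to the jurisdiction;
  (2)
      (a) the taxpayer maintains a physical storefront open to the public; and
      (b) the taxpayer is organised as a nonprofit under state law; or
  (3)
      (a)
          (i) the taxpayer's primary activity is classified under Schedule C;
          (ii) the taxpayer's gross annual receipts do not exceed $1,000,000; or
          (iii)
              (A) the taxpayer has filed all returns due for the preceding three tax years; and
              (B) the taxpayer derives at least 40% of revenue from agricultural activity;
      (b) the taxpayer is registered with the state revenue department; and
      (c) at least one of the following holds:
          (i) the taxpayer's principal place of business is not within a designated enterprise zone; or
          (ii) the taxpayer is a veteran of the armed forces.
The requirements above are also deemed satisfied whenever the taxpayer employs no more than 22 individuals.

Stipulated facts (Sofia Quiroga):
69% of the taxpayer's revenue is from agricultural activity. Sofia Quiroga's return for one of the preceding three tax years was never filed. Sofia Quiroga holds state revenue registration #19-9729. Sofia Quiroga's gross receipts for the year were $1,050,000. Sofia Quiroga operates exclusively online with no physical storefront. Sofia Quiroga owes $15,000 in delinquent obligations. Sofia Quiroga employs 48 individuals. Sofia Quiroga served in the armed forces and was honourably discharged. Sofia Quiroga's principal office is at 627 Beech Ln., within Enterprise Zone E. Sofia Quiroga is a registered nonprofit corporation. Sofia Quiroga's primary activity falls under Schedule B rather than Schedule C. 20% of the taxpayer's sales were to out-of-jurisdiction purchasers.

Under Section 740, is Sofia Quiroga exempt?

No — not exempt.

(1) no delinquency — fails.
(a) has storefront — not satisfied.
(b) nonprofit — met.
So (2) is not satisfied (F AND T).
(i) Schedule C activity — fails.
(ii) receipts ≤ $1,000,000 — not satisfied.
(A) returns current — not satisfied.
(B) ≥40% agricultural — holds.
So (iii) is not satisfied (F AND T).
(a): F OR F OR F → false.
(b) state-registered — met.
(i) not (in enterprise zone) — not satisfied.
(ii) veteran — met.
(c) = F OR T = true.
So (3) is not satisfied (F AND T AND T).
So Overall is not satisfied (F OR F OR F).
Exception (≤ 22 employees) — not satisfied.
Result: main false OR exception false → false.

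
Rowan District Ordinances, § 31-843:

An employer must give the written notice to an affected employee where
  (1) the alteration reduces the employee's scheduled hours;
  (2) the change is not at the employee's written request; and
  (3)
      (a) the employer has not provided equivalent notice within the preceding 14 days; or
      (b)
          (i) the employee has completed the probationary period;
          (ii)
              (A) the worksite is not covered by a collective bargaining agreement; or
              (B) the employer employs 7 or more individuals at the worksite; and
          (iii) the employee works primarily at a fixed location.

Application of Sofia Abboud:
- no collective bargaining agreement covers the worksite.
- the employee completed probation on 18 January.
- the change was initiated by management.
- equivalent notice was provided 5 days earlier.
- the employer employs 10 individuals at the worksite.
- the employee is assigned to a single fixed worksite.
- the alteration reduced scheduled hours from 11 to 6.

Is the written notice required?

Yes — required.

(1) hours reduced — holds.
(2) not employee-requested — met.
(a) no recent notice — not satisfied.
(i) past probation — satisfied.
(A) no CBA — met.
(B) ≥ 7 at site — satisfied.
(ii): T OR T → true.
(iii) fixed location — holds.
(b) = T AND T AND T = true.
So (3) is satisfied (F OR T).
So Overall is satisfied (T AND T AND T).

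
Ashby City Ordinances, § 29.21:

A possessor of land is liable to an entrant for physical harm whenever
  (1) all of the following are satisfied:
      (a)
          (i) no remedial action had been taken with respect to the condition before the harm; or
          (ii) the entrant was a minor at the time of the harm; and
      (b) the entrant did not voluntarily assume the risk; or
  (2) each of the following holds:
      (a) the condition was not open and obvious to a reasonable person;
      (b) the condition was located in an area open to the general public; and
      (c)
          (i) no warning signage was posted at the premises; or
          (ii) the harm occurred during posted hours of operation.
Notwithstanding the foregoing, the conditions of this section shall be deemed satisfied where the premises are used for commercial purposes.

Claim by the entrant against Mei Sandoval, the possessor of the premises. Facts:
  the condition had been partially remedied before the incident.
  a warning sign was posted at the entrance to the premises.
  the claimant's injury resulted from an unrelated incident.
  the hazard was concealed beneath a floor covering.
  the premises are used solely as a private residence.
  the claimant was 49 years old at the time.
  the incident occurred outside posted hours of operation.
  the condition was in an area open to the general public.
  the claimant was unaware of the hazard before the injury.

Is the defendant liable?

No — not liable.

(i) no remedial action — not met.
(ii) entrant a minor — not satisfied.
(a) = F OR F = false.
(b) no assumed risk — holds.
So (1) is not satisfied (F AND T).
(a) not open/obvious — met.
(b) public area — holds.
(i) no signage posted — not met.
(ii) during posted hours — fails.
(c) = F OR F = false.
So (2) is not satisfied (T AND T AND F).
Overall: F OR F → false.
Exception (commercial use) — not satisfied.
Result: main false OR exception false → false.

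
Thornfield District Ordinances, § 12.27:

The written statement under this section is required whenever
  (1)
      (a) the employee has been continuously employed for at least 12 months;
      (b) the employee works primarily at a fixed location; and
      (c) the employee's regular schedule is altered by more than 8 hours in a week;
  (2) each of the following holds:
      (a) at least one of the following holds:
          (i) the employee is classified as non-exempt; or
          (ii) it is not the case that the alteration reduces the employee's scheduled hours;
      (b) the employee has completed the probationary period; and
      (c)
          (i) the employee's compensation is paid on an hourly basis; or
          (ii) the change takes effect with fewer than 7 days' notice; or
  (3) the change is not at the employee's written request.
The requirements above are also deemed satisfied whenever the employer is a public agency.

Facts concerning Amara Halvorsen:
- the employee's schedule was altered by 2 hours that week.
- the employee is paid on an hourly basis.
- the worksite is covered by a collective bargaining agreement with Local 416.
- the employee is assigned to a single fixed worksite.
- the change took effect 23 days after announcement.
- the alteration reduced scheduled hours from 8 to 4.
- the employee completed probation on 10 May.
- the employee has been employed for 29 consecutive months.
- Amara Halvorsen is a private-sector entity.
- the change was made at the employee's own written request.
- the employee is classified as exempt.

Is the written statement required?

(a) tenure ≥ 12 mo. — satisfied.
(b) fixed location — satisfied.
(c) schedule shift > 8h — not met.
(1): T AND T AND F → false.
(i) non-exempt — not met.
(ii) not (hours reduced) — not satisfied.
So (a) is not satisfied (F OR F).
(b) past probation — satisfied.
(i) hourly-paid — satisfied.
(ii) < 7 days' notice — fails.
(c) = T OR F = true.
(2): F AND T AND T → false.
(3) not employee-requested — not satisfied.
So Overall is not satisfied (F OR F OR F).
Exception (public agency) — not satisfied.
Result: main false OR exception false → false.

No — not required.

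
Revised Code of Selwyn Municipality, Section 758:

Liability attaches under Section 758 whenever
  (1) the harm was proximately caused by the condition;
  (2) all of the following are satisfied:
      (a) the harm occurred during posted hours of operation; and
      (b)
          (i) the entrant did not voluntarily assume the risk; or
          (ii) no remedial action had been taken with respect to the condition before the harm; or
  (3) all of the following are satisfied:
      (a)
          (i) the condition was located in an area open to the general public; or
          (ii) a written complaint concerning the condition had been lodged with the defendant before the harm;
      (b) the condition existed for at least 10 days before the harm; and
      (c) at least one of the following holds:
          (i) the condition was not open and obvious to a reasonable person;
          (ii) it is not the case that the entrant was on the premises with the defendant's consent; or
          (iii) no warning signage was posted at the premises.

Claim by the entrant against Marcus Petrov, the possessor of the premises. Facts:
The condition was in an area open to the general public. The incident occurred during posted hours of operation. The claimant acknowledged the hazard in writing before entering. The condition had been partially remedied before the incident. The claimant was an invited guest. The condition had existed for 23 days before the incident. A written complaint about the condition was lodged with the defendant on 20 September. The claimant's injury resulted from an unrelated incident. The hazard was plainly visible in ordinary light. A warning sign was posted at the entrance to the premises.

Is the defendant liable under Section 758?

No — not liable.

(1) proximate cause — fails.
(a) during posted hours — met.
(i) no assumed risk — not satisfied.
(ii) no remedial action — fails.
(b) = F OR F = false.
(2): T AND F → false.
(i) public area — met.
(ii) complaint lodged — met.
(a) = T OR T = true.
(b) condition ≥10 days old — holds.
(i) not open/obvious — not met.
(ii) not (consent to enter) — not satisfied.
(iii) no signage posted — not met.
(c): F OR F OR F → false.
So (3) is not satisfied (T AND T AND F).
Overall: F OR F OR F → false.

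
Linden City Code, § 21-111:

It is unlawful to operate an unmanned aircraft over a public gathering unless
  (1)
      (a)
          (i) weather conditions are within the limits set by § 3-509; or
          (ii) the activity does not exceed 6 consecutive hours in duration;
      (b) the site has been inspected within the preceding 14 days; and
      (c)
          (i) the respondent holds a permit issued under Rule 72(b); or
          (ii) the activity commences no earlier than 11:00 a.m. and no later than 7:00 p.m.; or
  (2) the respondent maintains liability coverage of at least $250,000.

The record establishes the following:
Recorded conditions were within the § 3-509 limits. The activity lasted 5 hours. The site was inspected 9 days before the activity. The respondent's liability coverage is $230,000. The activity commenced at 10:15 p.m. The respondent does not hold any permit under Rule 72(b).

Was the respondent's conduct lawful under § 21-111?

No — unlawful.

(i) weather ok — holds.
(ii) ≤ 6 hrs duration — satisfied.
(a) = T OR T = true.
(b) site inspected — met.
(i) holds permit — not satisfied.
(ii) start within hours — not satisfied.
(c) = F OR F = false.
(1) = T AND T AND F = false.
(2) coverage ≥ $250,000 — fails.
So Overall is not satisfied (F OR F).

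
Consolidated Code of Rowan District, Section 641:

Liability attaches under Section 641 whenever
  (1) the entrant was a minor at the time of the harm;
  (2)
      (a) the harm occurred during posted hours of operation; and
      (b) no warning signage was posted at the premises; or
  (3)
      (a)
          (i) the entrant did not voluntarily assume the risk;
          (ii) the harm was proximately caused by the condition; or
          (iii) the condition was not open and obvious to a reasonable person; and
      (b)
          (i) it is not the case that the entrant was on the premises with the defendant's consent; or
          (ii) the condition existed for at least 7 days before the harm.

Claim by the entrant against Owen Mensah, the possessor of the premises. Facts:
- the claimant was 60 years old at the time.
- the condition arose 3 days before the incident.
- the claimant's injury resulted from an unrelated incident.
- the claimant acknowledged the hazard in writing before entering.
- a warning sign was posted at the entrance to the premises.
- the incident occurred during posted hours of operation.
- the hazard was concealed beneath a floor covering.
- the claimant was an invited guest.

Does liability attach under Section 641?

(1) entrant a minor — not met.
(a) during posted hours — satisfied.
(b) no signage posted — not met.
(2): T AND F → false.
(i) no assumed risk — not met.
(ii) proximate cause — not met.
(iii) not open/obvious — holds.
(a) = F OR F OR T = true.
(i) not (consent to enter) — fails.
(ii) condition ≥7 days old — not met.
So (b) is not satisfied (F OR F).
(3): T AND F → false.
So Overall is not satisfied (F OR F OR F).

No — not liable.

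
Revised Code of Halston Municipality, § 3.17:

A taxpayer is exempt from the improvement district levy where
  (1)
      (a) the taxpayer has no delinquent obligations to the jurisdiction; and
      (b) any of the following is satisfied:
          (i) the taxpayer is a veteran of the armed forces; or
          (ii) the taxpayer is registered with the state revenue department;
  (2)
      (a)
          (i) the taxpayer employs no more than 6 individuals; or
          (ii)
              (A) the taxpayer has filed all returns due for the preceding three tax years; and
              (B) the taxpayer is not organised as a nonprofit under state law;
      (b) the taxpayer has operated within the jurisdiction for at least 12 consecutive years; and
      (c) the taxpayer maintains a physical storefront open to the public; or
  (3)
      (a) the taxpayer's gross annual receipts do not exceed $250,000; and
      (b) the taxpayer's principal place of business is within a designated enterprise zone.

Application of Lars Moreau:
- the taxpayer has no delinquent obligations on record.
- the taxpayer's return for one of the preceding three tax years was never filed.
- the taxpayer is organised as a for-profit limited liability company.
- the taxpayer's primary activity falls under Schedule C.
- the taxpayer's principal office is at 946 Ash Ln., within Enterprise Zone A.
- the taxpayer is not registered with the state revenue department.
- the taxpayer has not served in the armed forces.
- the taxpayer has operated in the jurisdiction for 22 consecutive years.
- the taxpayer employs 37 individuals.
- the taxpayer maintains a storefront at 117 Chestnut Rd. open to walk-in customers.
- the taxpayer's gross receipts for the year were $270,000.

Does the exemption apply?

(a) no delinquency — met.
(i) veteran — not satisfied.
(ii) state-registered — fails.
So (b) is not satisfied (F OR F).
So (1) is not satisfied (T AND F).
(i) ≤ 6 employees — fails.
(A) returns current — not met.
(B) not (nonprofit) — met.
(ii) = F AND T = false.
(a) = F OR F = false.
(b) ≥ 12 yrs in jurisdiction — satisfied.
(c) has storefront — met.
(2): F AND T AND T → false.
(a) receipts ≤ $250,000 — not met.
(b) in enterprise zone — holds.
(3): F AND T → false.
Overall: F OR F OR F → false.

No — not exempt.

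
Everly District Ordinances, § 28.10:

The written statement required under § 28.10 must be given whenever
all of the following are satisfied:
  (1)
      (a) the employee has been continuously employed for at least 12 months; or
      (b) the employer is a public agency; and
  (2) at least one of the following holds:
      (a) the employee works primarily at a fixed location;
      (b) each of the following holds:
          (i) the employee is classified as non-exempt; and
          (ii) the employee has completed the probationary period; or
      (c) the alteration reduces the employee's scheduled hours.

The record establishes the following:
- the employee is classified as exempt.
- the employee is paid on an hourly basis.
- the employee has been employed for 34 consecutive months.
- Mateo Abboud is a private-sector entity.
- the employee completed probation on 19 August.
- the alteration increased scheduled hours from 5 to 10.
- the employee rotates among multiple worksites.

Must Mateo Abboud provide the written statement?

(a) tenure ≥ 12 mo. — satisfied.
(b) public agency — fails.
(1): T OR F → true.
(a) fixed location — fails.
(i) non-exempt — not met.
(ii) past probation — holds.
(b): F AND T → false.
(c) hours reduced — not met.
(2): F OR F OR F → false.
Overall: T AND F → false.

No — not required.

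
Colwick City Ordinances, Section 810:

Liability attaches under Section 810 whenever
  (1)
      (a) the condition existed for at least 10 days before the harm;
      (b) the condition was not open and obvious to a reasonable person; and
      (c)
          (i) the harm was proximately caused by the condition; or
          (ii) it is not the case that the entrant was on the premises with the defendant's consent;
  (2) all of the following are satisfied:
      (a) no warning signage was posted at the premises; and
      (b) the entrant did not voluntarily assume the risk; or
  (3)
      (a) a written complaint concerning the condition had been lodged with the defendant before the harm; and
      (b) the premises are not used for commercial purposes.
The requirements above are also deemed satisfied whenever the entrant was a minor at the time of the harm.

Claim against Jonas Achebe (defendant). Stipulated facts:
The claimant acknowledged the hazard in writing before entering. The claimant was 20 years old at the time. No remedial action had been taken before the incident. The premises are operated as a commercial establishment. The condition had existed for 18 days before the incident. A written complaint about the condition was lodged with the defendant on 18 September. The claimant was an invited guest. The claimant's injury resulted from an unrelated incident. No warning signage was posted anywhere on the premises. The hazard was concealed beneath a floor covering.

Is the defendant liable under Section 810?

No — not liable.

(a) condition ≥10 days old — holds.
(b) not open/obvious — satisfied.
(i) proximate cause — fails.
(ii) not (consent to enter) — not met.
So (c) is not satisfied (F OR F).
(1): T AND T AND F → false.
(a) no signage posted — satisfied.
(b) no assumed risk — fails.
(2) = T AND F = false.
(a) complaint lodged — met.
(b) not (commercial use) — not satisfied.
So (3) is not satisfied (T AND F).
Overall = F OR F OR F = false.
Exception (entrant a minor) — not satisfied.
Result: main false OR exception false → false.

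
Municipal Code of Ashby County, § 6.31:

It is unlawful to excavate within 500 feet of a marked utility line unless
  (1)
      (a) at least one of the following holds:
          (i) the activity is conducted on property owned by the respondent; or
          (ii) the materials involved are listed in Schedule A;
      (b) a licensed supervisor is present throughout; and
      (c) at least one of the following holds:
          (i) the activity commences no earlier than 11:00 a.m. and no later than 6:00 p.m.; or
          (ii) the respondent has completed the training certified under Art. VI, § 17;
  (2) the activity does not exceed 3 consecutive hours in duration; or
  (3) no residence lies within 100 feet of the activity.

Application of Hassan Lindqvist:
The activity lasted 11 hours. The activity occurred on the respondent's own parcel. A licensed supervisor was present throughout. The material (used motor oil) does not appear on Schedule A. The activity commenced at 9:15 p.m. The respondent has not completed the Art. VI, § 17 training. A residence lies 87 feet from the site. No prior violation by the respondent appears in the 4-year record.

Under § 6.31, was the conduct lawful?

(i) own property — met.
(ii) Schedule A material — not satisfied.
(a): T OR F → true.
(b) supervisor present — met.
(i) start within hours — not satisfied.
(ii) training certified — not satisfied.
(c): F OR F → false.
(1) = T AND T AND F = false.
(2) ≤ 3 hrs duration — fails.
(3) no residence in 100 ft — fails.
Overall = F OR F OR F = false.

No — unlawful.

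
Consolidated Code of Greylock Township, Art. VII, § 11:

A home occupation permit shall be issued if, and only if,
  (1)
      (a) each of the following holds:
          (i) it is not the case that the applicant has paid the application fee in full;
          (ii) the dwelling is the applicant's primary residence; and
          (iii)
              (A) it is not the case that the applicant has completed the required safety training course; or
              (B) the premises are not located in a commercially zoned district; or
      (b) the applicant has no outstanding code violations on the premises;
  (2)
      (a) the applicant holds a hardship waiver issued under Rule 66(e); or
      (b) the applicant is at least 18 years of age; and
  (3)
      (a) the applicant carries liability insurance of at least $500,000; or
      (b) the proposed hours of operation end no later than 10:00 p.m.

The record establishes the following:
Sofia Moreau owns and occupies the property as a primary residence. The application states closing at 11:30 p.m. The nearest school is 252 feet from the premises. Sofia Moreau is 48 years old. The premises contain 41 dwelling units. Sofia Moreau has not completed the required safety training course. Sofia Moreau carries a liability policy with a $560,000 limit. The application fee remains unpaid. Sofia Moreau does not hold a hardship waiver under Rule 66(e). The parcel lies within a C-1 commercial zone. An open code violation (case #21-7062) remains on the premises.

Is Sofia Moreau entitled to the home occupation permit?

(i) not (fee paid) — met.
(ii) primary residence — satisfied.
(A) not (safety training) — satisfied.
(B) not (commercially zoned) — not met.
(iii): T OR F → true.
(a): T AND T AND T → true.
(b) no code violations — fails.
(1): T OR F → true.
(a) hardship waiver — not satisfied.
(b) age ≥ 18 — met.
(2): F OR T → true.
(a) insurance ≥ $500,000 — satisfied.
(b) closes by 10 p.m. — not met.
(3) = T OR F = true.
Overall = T AND T AND T = true.

Yes — granted.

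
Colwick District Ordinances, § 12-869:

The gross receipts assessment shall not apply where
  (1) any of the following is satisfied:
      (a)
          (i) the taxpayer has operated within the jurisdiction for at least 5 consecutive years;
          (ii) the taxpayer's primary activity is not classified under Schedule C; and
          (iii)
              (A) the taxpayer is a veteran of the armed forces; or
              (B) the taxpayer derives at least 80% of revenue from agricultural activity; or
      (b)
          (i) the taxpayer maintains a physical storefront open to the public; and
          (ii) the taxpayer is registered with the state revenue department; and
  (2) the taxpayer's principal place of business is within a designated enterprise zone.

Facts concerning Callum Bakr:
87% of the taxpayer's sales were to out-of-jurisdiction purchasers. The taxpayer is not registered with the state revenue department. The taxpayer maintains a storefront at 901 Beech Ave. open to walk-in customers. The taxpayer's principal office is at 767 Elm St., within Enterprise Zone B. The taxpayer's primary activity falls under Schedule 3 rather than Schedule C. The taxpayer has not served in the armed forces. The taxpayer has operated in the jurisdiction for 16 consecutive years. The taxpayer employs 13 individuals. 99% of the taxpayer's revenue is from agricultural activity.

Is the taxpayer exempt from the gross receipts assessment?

(i) ≥ 5 yrs in jurisdiction — satisfied.
(ii) not (Schedule C activity) — holds.
(A) veteran — not satisfied.
(B) ≥80% agricultural — holds.
(iii): F OR T → true.
So (a) is satisfied (T AND T AND T).
(i) has storefront — met.
(ii) state-registered — fails.
(b): T AND F → false.
(1) = T OR F = true.
(2) in enterprise zone — holds.
Overall = T AND T = true.

Yes — exempt.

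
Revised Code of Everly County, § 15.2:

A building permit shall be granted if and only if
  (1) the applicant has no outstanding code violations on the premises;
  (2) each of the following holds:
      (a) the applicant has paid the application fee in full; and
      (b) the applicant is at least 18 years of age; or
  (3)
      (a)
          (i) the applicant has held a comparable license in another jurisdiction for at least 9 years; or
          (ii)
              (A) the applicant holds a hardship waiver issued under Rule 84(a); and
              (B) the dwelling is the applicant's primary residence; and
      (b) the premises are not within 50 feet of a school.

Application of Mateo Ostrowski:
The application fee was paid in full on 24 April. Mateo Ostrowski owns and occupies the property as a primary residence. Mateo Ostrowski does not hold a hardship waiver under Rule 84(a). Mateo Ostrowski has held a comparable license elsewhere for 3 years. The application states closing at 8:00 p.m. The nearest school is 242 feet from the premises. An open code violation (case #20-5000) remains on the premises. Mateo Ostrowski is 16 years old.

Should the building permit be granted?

No — denied.

(1) no code violations — not satisfied.
(a) fee paid — satisfied.
(b) age ≥ 18 — not met.
(2): T AND F → false.
(i) prior license ≥ 9 yr — not satisfied.
(A) hardship waiver — not met.
(B) primary residence — met.
(ii): F AND T → false.
(a) = F OR F = false.
(b) ≥50 ft from school — holds.
(3): F AND T → false.
Overall = F OR F OR F = false.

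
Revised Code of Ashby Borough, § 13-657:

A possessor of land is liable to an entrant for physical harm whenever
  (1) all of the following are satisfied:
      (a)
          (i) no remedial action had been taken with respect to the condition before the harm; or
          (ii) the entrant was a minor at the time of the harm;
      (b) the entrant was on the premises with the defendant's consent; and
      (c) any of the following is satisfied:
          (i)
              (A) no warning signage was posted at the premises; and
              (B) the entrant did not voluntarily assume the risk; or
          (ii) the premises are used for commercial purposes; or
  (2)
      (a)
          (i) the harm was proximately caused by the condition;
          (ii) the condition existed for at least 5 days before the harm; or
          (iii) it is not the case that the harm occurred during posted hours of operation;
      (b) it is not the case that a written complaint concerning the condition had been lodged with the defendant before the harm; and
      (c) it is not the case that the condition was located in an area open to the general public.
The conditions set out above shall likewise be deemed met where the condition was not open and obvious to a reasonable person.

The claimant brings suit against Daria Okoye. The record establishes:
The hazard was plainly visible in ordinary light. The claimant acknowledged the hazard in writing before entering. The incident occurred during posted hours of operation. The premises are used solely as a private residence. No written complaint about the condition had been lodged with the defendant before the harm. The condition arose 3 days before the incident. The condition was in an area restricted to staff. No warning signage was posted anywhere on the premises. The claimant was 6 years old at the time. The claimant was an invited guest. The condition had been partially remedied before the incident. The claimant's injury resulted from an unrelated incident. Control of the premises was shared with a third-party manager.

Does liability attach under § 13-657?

No — not liable.

(i) no remedial action — not satisfied.
(ii) entrant a minor — holds.
(a): F OR T → true.
(b) consent to enter — satisfied.
(A) no signage posted — holds.
(B) no assumed risk — not satisfied.
(i) = T AND F = false.
(ii) commercial use — not satisfied.
So (c) is not satisfied (F OR F).
So (1) is not satisfied (T AND T AND F).
(i) proximate cause — not satisfied.
(ii) condition ≥5 days old — fails.
(iii) not (during posted hours) — not met.
(a): F OR F OR F → false.
(b) not (complaint lodged) — holds.
(c) not (public area) — satisfied.
(2): F AND T AND T → false.
So Overall is not satisfied (F OR F).
Exception (not open/obvious) — not satisfied.
Result: main false OR exception false → false.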